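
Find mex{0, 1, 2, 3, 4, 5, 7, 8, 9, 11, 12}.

The values 0, 1, 2, 3, 4, 5 are all present; 6 is the first non-negative integer missing from the set.

6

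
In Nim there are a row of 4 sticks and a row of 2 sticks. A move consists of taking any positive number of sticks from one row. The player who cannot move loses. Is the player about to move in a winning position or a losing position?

Winning position

Nim-sum: 4 XOR 2 = 6.
The nim-sum is 6 ≠ 0, so this is an N-position: the player to move can win.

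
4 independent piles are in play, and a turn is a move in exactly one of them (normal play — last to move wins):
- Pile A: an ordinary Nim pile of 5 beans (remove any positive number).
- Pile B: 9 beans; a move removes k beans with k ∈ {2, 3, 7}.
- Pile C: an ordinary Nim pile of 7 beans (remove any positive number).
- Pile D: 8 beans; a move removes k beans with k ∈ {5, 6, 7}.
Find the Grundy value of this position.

Pile A is a plain Nim pile of size 5, so its Grundy value is 5.
Build the Grundy sequence for pile B with g(k) = mex{g(k−s) : s ∈ {2, 3, 7}, s ≤ k}:
k:     0  1  2  3  4  5  6  7  8  9
g(k):  0  0  1  1  2  0  0  1  1  2
So g(9) = 2.
Pile C is a plain Nim pile of size 7, so its Grundy value is 7.
Build the Grundy sequence for pile D with g(k) = mex{g(k−s) : s ∈ {5, 6, 7}, s ≤ k}:
k:     0  1  2  3  4  5  6  7  8
g(k):  0  0  0  0  0  1  1  1  1
So g(8) = 1.
By the Sprague-Grundy theorem, the Grundy value of a sum of independent games is the XOR of the component values.
Combined value = 5 XOR 2 XOR 7 XOR 1 = 1.

1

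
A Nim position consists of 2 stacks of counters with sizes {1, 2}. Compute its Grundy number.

3

Bitwise XOR of the heap sizes:
  01  (1)
  10  (2)
  --
  11  (3)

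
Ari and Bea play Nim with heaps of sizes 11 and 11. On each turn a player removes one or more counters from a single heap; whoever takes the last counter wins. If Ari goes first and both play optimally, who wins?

Bea wins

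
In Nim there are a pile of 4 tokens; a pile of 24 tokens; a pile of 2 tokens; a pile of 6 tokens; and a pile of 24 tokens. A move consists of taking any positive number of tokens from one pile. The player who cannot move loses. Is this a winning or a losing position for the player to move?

Losing position

Nim-sum: 4 ^ 24 ^ 2 ^ 6 ^ 24 = 0.
The nim-sum is 0, so this is a P-position: the player to move is in a losing position under optimal play.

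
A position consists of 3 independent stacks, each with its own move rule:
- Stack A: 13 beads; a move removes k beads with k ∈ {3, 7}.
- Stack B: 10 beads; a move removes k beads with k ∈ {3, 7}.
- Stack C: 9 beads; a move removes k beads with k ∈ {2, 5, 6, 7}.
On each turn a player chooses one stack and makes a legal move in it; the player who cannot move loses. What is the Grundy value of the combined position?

For stack A, compute g(0), g(1), … with moves {3, 7}:
g(0) = mex{} = 0
g(1) = mex{} = 0
g(2) = mex{} = 0
g(3) = mex{0} = 1
g(4) = mex{0} = 1
g(5) = mex{0} = 1
g(6) = mex{1} = 0
g(7) = mex{0,1} = 2
g(8) = mex{0,1} = 2
g(9) = mex{0} = 1
g(10) = mex{1,2} = 0
g(11) = mex{1,2} = 0
g(12) = mex{1} = 0
g(13) = mex{0} = 1
So g(13) = 1.
For stack B, compute g(0), g(1), … with moves {3, 7}:
k:     0  1  2  3  4  5  6  7  8  9 10
g(k):  0  0  0  1  1  1  0  2  2  1  0
So g(10) = 0.
Build the Grundy sequence for stack C with g(k) = mex{g(k−s) : s ∈ {2, 5, 6, 7}, s ≤ k}:
g(0) = mex{} = 0
g(1) = mex{} = 0
g(2) = mex{0} = 1
g(3) = mex{0} = 1
g(4) = mex{1} = 0
g(5) = mex{0,1} = 2
g(6) = mex{0} = 1
g(7) = mex{0,1,2} = 3
g(8) = mex{0,1} = 2
g(9) = mex{0,1,3} = 2
So g(9) = 2.
The value of a disjunctive sum is the nim-sum of the parts.
Combined value = 1 XOR 0 XOR 2 = 3.

3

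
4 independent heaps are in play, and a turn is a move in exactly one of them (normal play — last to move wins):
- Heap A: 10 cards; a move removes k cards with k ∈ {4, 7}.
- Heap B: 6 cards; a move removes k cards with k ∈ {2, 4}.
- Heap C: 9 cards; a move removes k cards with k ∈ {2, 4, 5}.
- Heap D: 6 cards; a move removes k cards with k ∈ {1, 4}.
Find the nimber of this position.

2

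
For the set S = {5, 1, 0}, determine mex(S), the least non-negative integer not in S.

The values 0, 1 are all present; 2 is the first non-negative integer missing from the set.

2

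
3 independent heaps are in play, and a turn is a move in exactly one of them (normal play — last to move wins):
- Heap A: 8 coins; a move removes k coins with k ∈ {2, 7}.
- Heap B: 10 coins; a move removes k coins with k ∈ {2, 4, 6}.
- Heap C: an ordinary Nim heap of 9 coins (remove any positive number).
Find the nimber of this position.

10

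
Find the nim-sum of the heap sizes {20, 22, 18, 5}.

Nim-sum: 20 XOR 22 XOR 18 XOR 5 = 21.

21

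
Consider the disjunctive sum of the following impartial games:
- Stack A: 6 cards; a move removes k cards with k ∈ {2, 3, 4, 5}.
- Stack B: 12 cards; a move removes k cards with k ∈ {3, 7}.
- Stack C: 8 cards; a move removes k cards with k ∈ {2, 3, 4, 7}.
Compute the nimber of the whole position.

2

For stack A, compute g(0), g(1), … with moves {2, 3, 4, 5}:
k:     0  1  2  3  4  5  6
g(k):  0  0  1  1  2  2  3
So g(6) = 3.
Grundy values for stack B (subtraction set {3, 7}):
g(0) = mex{} = 0
g(1) = mex{} = 0
g(2) = mex{} = 0
g(3) = mex{0} = 1
g(4) = mex{0} = 1
g(5) = mex{0} = 1
g(6) = mex{1} = 0
g(7) = mex{0,1} = 2
g(8) = mex{0,1} = 2
g(9) = mex{0} = 1
g(10) = mex{1,2} = 0
g(11) = mex{1,2} = 0
g(12) = mex{1} = 0
So g(12) = 0.
For stack C, compute g(0), g(1), … with moves {2, 3, 4, 7}:
k:     0  1  2  3  4  5  6  7  8
g(k):  0  0  1  1  2  2  0  3  1
So g(8) = 1.
By the Sprague-Grundy theorem, the Grundy value of a sum of independent games is the XOR of the component values.
Combined value = 3 ⊕ 0 ⊕ 1 = 2.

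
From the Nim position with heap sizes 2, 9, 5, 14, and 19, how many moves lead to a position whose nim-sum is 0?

1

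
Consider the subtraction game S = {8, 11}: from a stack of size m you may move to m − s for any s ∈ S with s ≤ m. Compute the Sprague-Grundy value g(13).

1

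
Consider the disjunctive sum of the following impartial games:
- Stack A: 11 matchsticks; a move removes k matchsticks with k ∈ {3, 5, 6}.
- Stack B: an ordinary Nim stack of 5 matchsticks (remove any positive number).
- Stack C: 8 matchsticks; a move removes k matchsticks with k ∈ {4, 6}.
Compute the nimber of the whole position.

7

Grundy values for stack A (subtraction set {3, 5, 6}):
g(0) = mex{} = 0
g(1) = mex{} = 0
g(2) = mex{} = 0
g(3) = mex{0} = 1
g(4) = mex{0} = 1
g(5) = mex{0} = 1
g(6) = mex{0,1} = 2
g(7) = mex{0,1} = 2
g(8) = mex{0,1} = 2
g(9) = mex{1,2} = 0
g(10) = mex{1,2} = 0
g(11) = mex{1,2} = 0
So g(11) = 0.
Stack B is a plain Nim stack of size 5, so its Grundy value is 5.
Build the Grundy sequence for stack C with g(k) = mex{g(k−s) : s ∈ {4, 6}, s ≤ k}:
g(0) = mex{} = 0
g(1) = mex{} = 0
g(2) = mex{} = 0
g(3) = mex{} = 0
g(4) = mex{0} = 1
g(5) = mex{0} = 1
g(6) = mex{0} = 1
g(7) = mex{0} = 1
g(8) = mex{0,1} = 2
So g(8) = 2.
The value of a disjunctive sum is the nim-sum of the parts.
Combined value = 0 XOR 5 XOR 2 = 7.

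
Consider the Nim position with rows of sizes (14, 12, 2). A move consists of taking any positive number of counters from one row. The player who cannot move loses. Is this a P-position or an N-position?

P-position

Compute the nim-sum pairwise:
14 ⊕ 12 = 2
2 ⊕ 2 = 0
The nim-sum is 0, so this is a P-position: the player to move is in a losing position under optimal play.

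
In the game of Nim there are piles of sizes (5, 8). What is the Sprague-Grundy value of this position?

13

Bitwise XOR of the heap sizes:
  0101  (5)
  1000  (8)
  ----
  1101  (13)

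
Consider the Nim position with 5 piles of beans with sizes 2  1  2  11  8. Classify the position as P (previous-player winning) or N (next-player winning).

N-position

Compute the nim-sum pairwise:
2 XOR 1 = 3
3 XOR 2 = 1
1 XOR 11 = 10
10 XOR 8 = 2
The nim-sum is 2 ≠ 0, so this is an N-position: the player to move can win.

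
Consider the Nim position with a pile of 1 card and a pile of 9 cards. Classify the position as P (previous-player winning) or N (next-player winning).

N-position

In binary:
  0001  (1)
  1001  (9)
  ----
  1000  (8)
The nim-sum is 8 ≠ 0, so this is an N-position: the player to move can win.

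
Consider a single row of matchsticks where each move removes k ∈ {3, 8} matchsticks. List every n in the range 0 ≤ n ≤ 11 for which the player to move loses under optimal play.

0, 1, 2, 6, 7, 11

Grundy values for subtraction set {3, 8}:
g(0) = mex{} = 0
g(1) = mex{} = 0
g(2) = mex{} = 0
g(3) = mex{0} = 1
g(4) = mex{0} = 1
g(5) = mex{0} = 1
g(6) = mex{1} = 0
g(7) = mex{1} = 0
g(8) = mex{0,1} = 2
g(9) = mex{0} = 1
g(10) = mex{0} = 1
g(11) = mex{1,2} = 0
The P-positions (g = 0) in 0..11 are 0, 1, 2, 6, 7, 11.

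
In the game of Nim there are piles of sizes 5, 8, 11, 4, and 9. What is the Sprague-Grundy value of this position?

11

Compute the nim-sum pairwise:
5 ^ 8 = 13
13 ^ 11 = 6
6 ^ 4 = 2
2 ^ 9 = 11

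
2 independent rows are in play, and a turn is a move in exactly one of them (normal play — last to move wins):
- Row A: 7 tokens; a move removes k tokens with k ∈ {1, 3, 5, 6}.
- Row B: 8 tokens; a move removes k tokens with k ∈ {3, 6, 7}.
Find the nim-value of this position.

Grundy values for row A (subtraction set {1, 3, 5, 6}):
g(0) = mex{} = 0
g(1) = mex{0} = 1
g(2) = mex{1} = 0
g(3) = mex{0} = 1
g(4) = mex{1} = 0
g(5) = mex{0} = 1
g(6) = mex{0,1} = 2
g(7) = mex{0,1,2} = 3
So g(7) = 3.
Grundy values for row B (subtraction set {3, 6, 7}):
k:     0  1  2  3  4  5  6  7  8
g(k):  0  0  0  1  1  1  2  2  2
So g(8) = 2.
The value of a disjunctive sum is the nim-sum of the parts.
Combined value = 3 ⊕ 2 = 1.

1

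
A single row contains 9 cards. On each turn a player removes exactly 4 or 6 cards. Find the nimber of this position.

2

Grundy values for subtraction set {4, 6}:
k:     0  1  2  3  4  5  6  7  8  9
g(k):  0  0  0  0  1  1  1  1  2  2
So g(9) = 2.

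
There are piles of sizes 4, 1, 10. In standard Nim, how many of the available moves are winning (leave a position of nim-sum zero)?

1

Nim-sum: 4 ⊕ 1 ⊕ 10 = 15.
The overall nim-sum is X = 15. A pile of size p has a winning move iff p XOR X < p (reduce it to p XOR X).
  4: 4 XOR 15 = 11 ≥ 4 — no move.
  1: 1 XOR 15 = 14 ≥ 1 — no move.
  10: 10 XOR 15 = 5 < 10 — winning move (to 5).
That gives 1 winning move.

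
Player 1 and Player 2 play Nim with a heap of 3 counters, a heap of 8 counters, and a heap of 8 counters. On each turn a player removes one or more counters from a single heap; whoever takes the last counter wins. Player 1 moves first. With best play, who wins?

Player 1 wins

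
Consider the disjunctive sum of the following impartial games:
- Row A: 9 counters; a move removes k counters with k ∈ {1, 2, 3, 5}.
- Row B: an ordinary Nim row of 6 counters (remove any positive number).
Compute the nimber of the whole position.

7

For row A, compute g(0), g(1), … with moves {1, 2, 3, 5}:
k:     0  1  2  3  4  5  6  7  8  9
g(k):  0  1  2  3  0  1  2  3  0  1
So g(9) = 1.
Row B is a plain Nim row of size 6, so its Grundy value is 6.
By the Sprague-Grundy theorem, the Grundy value of a sum of independent games is the XOR of the component values.
Combined value = 1 ⊕ 6 = 7.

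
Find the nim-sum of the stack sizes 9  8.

1

In binary:
  1001  (9)
  1000  (8)
  ----
  0001  (1)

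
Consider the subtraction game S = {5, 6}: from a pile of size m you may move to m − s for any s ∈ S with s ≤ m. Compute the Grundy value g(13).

Build the Grundy sequence with g(k) = mex{g(k−s) : s ∈ {5, 6}, s ≤ k}:
k:     0  1  2  3  4  5  6  7  8  9 10 11 12 13
g(k):  0  0  0  0  0  1  1  1  1  1  2  0  0  0
So g(13) = 0.

0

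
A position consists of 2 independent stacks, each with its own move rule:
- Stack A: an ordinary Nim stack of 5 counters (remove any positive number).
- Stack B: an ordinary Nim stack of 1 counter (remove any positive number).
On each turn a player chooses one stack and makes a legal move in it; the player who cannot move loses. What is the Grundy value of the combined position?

Stack A is a plain Nim stack of size 5, so its Grundy value is 5.
Stack B is a plain Nim stack of size 1, so its Grundy value is 1.
The value of a disjunctive sum is the nim-sum of the parts.
Combined value = 5 ⊕ 1 = 4.

4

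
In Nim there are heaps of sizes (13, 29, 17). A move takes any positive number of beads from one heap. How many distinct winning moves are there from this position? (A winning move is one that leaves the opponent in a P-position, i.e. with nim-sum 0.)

Write each in binary and XOR column by column:
  01101  (13)
  11101  (29)
  10001  (17)
  -----
  00001  (1)
The overall nim-sum is X = 1. A heap of size p has a winning move iff p XOR X < p (reduce it to p XOR X).
  13: 13 XOR 1 = 12 < 13 — winning move (to 12).
  29: 29 XOR 1 = 28 < 29 — winning move (to 28).
  17: 17 XOR 1 = 16 < 17 — winning move (to 16).
That gives 3 winning moves.

3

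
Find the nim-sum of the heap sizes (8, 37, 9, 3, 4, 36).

Nim-sum: 8 XOR 37 XOR 9 XOR 3 XOR 4 XOR 36 = 7.

7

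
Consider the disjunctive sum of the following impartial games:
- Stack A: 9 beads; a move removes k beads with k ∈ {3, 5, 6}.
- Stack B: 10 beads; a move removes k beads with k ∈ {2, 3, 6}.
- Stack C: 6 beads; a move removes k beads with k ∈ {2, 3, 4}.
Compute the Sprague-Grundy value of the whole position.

Grundy values for stack A (subtraction set {3, 5, 6}):
g(0) = mex{} = 0
g(1) = mex{} = 0
g(2) = mex{} = 0
g(3) = mex{0} = 1
g(4) = mex{0} = 1
g(5) = mex{0} = 1
g(6) = mex{0,1} = 2
g(7) = mex{0,1} = 2
g(8) = mex{0,1} = 2
g(9) = mex{1,2} = 0
So g(9) = 0.
Grundy values for stack B (subtraction set {2, 3, 6}):
k:     0  1  2  3  4  5  6  7  8  9 10
g(k):  0  0  1  1  2  0  3  1  2  0  0
So g(10) = 0.
For stack C, compute g(0), g(1), … with moves {2, 3, 4}:
g(0) = mex{} = 0
g(1) = mex{} = 0
g(2) = mex{0} = 1
g(3) = mex{0} = 1
g(4) = mex{0,1} = 2
g(5) = mex{0,1} = 2
g(6) = mex{1,2} = 0
So g(6) = 0.
By the Sprague-Grundy theorem, the Grundy value of a sum of independent games is the XOR of the component values.
Combined value = 0 ⊕ 0 ⊕ 0 = 0.

0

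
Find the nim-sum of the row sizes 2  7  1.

4

Nim-sum: 2 XOR 7 XOR 1 = 4.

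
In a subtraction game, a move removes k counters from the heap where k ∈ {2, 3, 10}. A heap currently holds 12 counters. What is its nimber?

0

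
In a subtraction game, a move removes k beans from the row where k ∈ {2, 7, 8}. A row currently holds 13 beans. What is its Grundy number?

2

Build the Grundy sequence with g(k) = mex{g(k−s) : s ∈ {2, 7, 8}, s ≤ k}:
k:     0  1  2  3  4  5  6  7  8  9 10 11 12 13
g(k):  0  0  1  1  0  0  1  1  2  2  0  3  1  2
So g(13) = 2.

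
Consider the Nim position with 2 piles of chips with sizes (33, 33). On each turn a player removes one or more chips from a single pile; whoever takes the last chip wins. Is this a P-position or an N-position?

P-position

Nim-sum: 33 ⊕ 33 = 0.
The nim-sum is 0, so this is a P-position: the player to move is in a losing position under optimal play.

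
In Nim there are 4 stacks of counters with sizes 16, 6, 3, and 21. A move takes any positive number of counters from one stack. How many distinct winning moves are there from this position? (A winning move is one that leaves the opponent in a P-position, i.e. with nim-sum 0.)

In binary:
  10000  (16)
  00110  (6)
  00011  (3)
  10101  (21)
  -----
  00000  (0)
The nim-sum is already 0, so every move leaves a nonzero nim-sum — there are no winning moves.

0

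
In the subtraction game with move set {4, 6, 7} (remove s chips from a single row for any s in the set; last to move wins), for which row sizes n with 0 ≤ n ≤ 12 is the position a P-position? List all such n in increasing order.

0, 1, 2, 3, 11, 12

Compute g(0), g(1), … for moves {4, 6, 7}:
k:     0  1  2  3  4  5  6  7  8  9 10 11 12
g(k):  0  0  0  0  1  1  1  1  2  2  2  0  0
The P-positions (g = 0) in 0..12 are 0, 1, 2, 3, 11, 12.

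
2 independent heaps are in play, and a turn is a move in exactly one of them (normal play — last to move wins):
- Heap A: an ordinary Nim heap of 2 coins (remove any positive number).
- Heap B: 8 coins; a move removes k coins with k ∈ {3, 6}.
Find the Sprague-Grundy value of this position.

0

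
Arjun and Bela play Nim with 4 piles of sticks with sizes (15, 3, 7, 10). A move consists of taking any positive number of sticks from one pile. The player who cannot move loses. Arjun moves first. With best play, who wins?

Arjun wins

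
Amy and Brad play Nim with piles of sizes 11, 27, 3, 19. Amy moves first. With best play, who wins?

Brad wins

Bitwise XOR of the heap sizes:
  01011  (11)
  11011  (27)
  00011  (3)
  10011  (19)
  -----
  00000  (0)
The nim-sum is 0, so this is a P-position: the player to move is in a losing position under optimal play; Amy is about to move from it and so loses — Brad wins.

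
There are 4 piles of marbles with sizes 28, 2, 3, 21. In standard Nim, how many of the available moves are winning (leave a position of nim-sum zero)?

Bitwise XOR of the heap sizes:
  11100  (28)
  00010  (2)
  00011  (3)
  10101  (21)
  -----
  01000  (8)
The overall nim-sum is X = 8. A pile of size p has a winning move iff p XOR X < p (reduce it to p XOR X).
  28: 28 XOR 8 = 20 < 28 — winning move (to 20).
  2: 2 XOR 8 = 10 ≥ 2 — no move.
  3: 3 XOR 8 = 11 ≥ 3 — no move.
  21: 21 XOR 8 = 29 ≥ 21 — no move.
That gives 1 winning move.

1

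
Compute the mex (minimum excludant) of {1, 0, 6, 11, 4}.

2

The values 0, 1 are all present; 2 is the first non-negative integer missing from the set.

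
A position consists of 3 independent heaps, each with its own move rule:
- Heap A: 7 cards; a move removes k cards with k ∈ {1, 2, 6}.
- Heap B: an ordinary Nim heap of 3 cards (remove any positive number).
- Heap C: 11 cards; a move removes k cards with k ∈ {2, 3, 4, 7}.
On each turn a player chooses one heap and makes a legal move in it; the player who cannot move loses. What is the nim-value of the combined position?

For heap A, compute g(0), g(1), … with moves {1, 2, 6}:
k:     0  1  2  3  4  5  6  7
g(k):  0  1  2  0  1  2  3  0
So g(7) = 0.
Heap B is a plain Nim heap of size 3, so its Grundy value is 3.
Grundy values for heap C (subtraction set {2, 3, 4, 7}):
k:     0  1  2  3  4  5  6  7  8  9 10 11
g(k):  0  0  1  1  2  2  0  3  1  4  2  0
So g(11) = 0.
By the Sprague-Grundy theorem, the Grundy value of a sum of independent games is the XOR of the component values.
Combined value = 0 XOR 3 XOR 0 = 3.

3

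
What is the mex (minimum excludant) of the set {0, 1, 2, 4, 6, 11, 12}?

3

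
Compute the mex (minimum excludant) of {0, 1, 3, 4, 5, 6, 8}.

2

The values 0, 1 are all present; 2 is the first non-negative integer missing from the set.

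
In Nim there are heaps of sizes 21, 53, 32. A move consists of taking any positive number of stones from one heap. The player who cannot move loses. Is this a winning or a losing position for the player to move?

Losing position

Compute the nim-sum pairwise:
21 XOR 53 = 32
32 XOR 32 = 0
The nim-sum is 0, so this is a P-position: the player to move is in a losing position under optimal play.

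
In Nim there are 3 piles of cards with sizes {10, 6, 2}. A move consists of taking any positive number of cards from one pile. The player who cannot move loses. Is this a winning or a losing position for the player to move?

Winning position

Compute the nim-sum pairwise:
10 XOR 6 = 12
12 XOR 2 = 14
The nim-sum is 14 ≠ 0, so this is an N-position: the player to move can win.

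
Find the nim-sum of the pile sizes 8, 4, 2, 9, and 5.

2

Nim-sum: 8 ^ 4 ^ 2 ^ 9 ^ 5 = 2.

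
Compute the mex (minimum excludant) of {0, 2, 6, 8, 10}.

0 is in the set but 1 is not, so the mex is 1.

1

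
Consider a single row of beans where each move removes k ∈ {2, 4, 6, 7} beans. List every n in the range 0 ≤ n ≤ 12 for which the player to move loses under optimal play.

0, 1, 9, 10

Grundy values for subtraction set {2, 4, 6, 7}:
g(0) = mex{} = 0
g(1) = mex{} = 0
g(2) = mex{0} = 1
g(3) = mex{0} = 1
g(4) = mex{0,1} = 2
g(5) = mex{0,1} = 2
g(6) = mex{0,1,2} = 3
g(7) = mex{0,1,2} = 3
g(8) = mex{0,1,2,3} = 4
g(9) = mex{1,2,3} = 0
g(10) = mex{1,2,3,4} = 0
g(11) = mex{0,2,3} = 1
g(12) = mex{0,2,3,4} = 1
The P-positions (g = 0) in 0..12 are 0, 1, 9, 10.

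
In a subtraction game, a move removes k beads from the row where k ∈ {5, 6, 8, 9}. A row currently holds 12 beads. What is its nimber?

Compute g(0), g(1), … for moves {5, 6, 8, 9}:
g(0) = mex{} = 0
g(1) = mex{} = 0
g(2) = mex{} = 0
g(3) = mex{} = 0
g(4) = mex{} = 0
g(5) = mex{0} = 1
g(6) = mex{0} = 1
g(7) = mex{0} = 1
g(8) = mex{0} = 1
g(9) = mex{0} = 1
g(10) = mex{0,1} = 2
g(11) = mex{0,1} = 2
g(12) = mex{0,1} = 2
So g(12) = 2.

2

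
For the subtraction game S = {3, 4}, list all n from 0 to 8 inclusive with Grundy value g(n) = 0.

Compute g(0), g(1), … for moves {3, 4}:
g(0) = mex{} = 0
g(1) = mex{} = 0
g(2) = mex{} = 0
g(3) = mex{0} = 1
g(4) = mex{0} = 1
g(5) = mex{0} = 1
g(6) = mex{0,1} = 2
g(7) = mex{1} = 0
g(8) = mex{1} = 0
The P-positions (g = 0) in 0..8 are 0, 1, 2, 7, 8.

0, 1, 2, 7, 8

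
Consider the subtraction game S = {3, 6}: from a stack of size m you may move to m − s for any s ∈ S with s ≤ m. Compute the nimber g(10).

Grundy values for subtraction set {3, 6}:
k:     0  1  2  3  4  5  6  7  8  9 10
g(k):  0  0  0  1  1  1  2  2  2  0  0
So g(10) = 0.

0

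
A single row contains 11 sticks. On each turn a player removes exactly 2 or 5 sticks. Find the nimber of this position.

Build the Grundy sequence with g(k) = mex{g(k−s) : s ∈ {2, 5}, s ≤ k}:
g(0) = mex{} = 0
g(1) = mex{} = 0
g(2) = mex{0} = 1
g(3) = mex{0} = 1
g(4) = mex{1} = 0
g(5) = mex{0,1} = 2
g(6) = mex{0} = 1
g(7) = mex{1,2} = 0
g(8) = mex{1} = 0
g(9) = mex{0} = 1
g(10) = mex{0,2} = 1
g(11) = mex{1} = 0
So g(11) = 0.

0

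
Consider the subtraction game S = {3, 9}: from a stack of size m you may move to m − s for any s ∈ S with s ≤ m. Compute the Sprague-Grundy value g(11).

1

Compute g(0), g(1), … for moves {3, 9}:
g(0) = mex{} = 0
g(1) = mex{} = 0
g(2) = mex{} = 0
g(3) = mex{0} = 1
g(4) = mex{0} = 1
g(5) = mex{0} = 1
g(6) = mex{1} = 0
g(7) = mex{1} = 0
g(8) = mex{1} = 0
g(9) = mex{0} = 1
g(10) = mex{0} = 1
g(11) = mex{0} = 1
So g(11) = 1.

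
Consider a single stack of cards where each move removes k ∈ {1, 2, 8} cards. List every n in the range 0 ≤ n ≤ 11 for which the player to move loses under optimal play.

Build the Grundy sequence with g(k) = mex{g(k−s) : s ∈ {1, 2, 8}, s ≤ k}:
g(0) = mex{} = 0
g(1) = mex{0} = 1
g(2) = mex{0,1} = 2
g(3) = mex{1,2} = 0
g(4) = mex{0,2} = 1
g(5) = mex{0,1} = 2
g(6) = mex{1,2} = 0
g(7) = mex{0,2} = 1
g(8) = mex{0,1} = 2
g(9) = mex{1,2} = 0
g(10) = mex{0,2} = 1
g(11) = mex{0,1} = 2
The P-positions (g = 0) in 0..11 are 0, 3, 6, 9.

0, 3, 6, 9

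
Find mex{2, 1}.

0 is not in the set, so the mex is 0.

0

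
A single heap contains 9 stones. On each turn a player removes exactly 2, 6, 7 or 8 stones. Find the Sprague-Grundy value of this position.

2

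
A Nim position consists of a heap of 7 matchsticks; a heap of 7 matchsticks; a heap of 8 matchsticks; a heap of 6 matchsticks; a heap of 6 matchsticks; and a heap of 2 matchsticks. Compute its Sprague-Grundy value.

10

Compute the nim-sum pairwise:
7 ⊕ 7 = 0
0 ⊕ 8 = 8
8 ⊕ 6 = 14
14 ⊕ 6 = 8
8 ⊕ 2 = 10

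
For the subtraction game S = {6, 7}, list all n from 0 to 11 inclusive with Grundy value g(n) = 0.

Compute g(0), g(1), … for moves {6, 7}:
g(0) = mex{} = 0
g(1) = mex{} = 0
g(2) = mex{} = 0
g(3) = mex{} = 0
g(4) = mex{} = 0
g(5) = mex{} = 0
g(6) = mex{0} = 1
g(7) = mex{0} = 1
g(8) = mex{0} = 1
g(9) = mex{0} = 1
g(10) = mex{0} = 1
g(11) = mex{0} = 1
The P-positions (g = 0) in 0..11 are 0, 1, 2, 3, 4, 5.

0, 1, 2, 3, 4, 5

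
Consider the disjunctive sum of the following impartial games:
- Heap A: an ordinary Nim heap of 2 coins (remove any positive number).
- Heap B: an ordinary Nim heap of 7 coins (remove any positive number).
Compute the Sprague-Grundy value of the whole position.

5

Heap A is a plain Nim heap of size 2, so its Grundy value is 2.
Heap B is a plain Nim heap of size 7, so its Grundy value is 7.
By the Sprague-Grundy theorem, the Grundy value of a sum of independent games is the XOR of the component values.
Combined value = 2 XOR 7 = 5.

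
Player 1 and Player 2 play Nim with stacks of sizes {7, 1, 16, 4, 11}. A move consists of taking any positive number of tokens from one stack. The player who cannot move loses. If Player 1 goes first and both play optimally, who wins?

Compute the nim-sum pairwise:
7 ^ 1 = 6
6 ^ 16 = 22
22 ^ 4 = 18
18 ^ 11 = 25
The nim-sum is 25 ≠ 0, so this is an N-position: the player to move can win; Player 1 has a winning move.

Player 1 wins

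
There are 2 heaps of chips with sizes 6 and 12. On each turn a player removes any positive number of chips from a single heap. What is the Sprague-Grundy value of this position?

10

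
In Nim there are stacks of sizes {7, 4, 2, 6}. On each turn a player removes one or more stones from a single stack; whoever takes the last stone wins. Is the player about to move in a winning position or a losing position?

Bitwise XOR of the heap sizes:
  111  (7)
  100  (4)
  010  (2)
  110  (6)
  ---
  111  (7)
The nim-sum is 7 ≠ 0, so this is an N-position: the player to move can win.

Winning position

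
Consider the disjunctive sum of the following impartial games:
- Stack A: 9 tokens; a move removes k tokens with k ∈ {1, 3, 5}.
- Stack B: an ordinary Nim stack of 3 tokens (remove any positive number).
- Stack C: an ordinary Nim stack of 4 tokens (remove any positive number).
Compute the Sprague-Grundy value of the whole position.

6

For stack A, compute g(0), g(1), … with moves {1, 3, 5}:
k:     0  1  2  3  4  5  6  7  8  9
g(k):  0  1  0  1  0  1  0  1  0  1
So g(9) = 1.
Stack B is a plain Nim stack of size 3, so its Grundy value is 3.
Stack C is a plain Nim stack of size 4, so its Grundy value is 4.
By the Sprague-Grundy theorem, the Grundy value of a sum of independent games is the XOR of the component values.
Combined value = 1 ⊕ 3 ⊕ 4 = 6.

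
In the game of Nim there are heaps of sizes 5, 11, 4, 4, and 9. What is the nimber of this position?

7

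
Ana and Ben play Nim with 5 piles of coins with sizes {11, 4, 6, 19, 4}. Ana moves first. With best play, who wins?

Ana wins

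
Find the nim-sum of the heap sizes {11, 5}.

Nim-sum: 11 ⊕ 5 = 14.

14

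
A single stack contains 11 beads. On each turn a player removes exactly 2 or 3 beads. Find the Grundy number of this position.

0

Compute g(0), g(1), … for moves {2, 3}:
k:     0  1  2  3  4  5  6  7  8  9 10 11
g(k):  0  0  1  1  2  0  0  1  1  2  0  0
So g(11) = 0.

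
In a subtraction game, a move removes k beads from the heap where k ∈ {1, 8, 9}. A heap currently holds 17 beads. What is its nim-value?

Compute g(0), g(1), … for moves {1, 8, 9}:
k:     0  1  2  3  4  5  6  7  8  9 10 11 12 13 14 15 16 17
g(k):  0  1  0  1  0  1  0  1  2  3  2  3  2  3  2  3  0  1
So g(17) = 1.

1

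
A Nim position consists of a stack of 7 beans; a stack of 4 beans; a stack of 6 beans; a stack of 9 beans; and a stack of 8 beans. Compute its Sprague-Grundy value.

4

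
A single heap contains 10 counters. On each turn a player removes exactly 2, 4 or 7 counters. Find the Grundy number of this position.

Compute g(0), g(1), … for moves {2, 4, 7}:
g(0) = mex{} = 0
g(1) = mex{} = 0
g(2) = mex{0} = 1
g(3) = mex{0} = 1
g(4) = mex{0,1} = 2
g(5) = mex{0,1} = 2
g(6) = mex{1,2} = 0
g(7) = mex{0,1,2} = 3
g(8) = mex{0,2} = 1
g(9) = mex{1,2,3} = 0
g(10) = mex{0,1} = 2
So g(10) = 2.

2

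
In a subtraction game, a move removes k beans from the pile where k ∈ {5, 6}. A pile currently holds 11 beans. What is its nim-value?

Build the Grundy sequence with g(k) = mex{g(k−s) : s ∈ {5, 6}, s ≤ k}:
g(0) = mex{} = 0
g(1) = mex{} = 0
g(2) = mex{} = 0
g(3) = mex{} = 0
g(4) = mex{} = 0
g(5) = mex{0} = 1
g(6) = mex{0} = 1
g(7) = mex{0} = 1
g(8) = mex{0} = 1
g(9) = mex{0} = 1
g(10) = mex{0,1} = 2
g(11) = mex{1} = 0
So g(11) = 0.

0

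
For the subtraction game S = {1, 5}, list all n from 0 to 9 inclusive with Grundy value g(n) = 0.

Grundy values for subtraction set {1, 5}:
g(0) = mex{} = 0
g(1) = mex{0} = 1
g(2) = mex{1} = 0
g(3) = mex{0} = 1
g(4) = mex{1} = 0
g(5) = mex{0} = 1
g(6) = mex{1} = 0
g(7) = mex{0} = 1
g(8) = mex{1} = 0
g(9) = mex{0} = 1
The P-positions (g = 0) in 0..9 are 0, 2, 4, 6, 8.

0, 2, 4, 6, 8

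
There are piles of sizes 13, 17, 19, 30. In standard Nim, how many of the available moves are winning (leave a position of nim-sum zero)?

3

Bitwise XOR of the heap sizes:
  01101  (13)
  10001  (17)
  10011  (19)
  11110  (30)
  -----
  10001  (17)
The overall nim-sum is X = 17. A pile of size p has a winning move iff p XOR X < p (reduce it to p XOR X).
  13: 13 XOR 17 = 28 ≥ 13 — no move.
  17: 17 XOR 17 = 0 < 17 — winning move (to 0).
  19: 19 XOR 17 = 2 < 19 — winning move (to 2).
  30: 30 XOR 17 = 15 < 30 — winning move (to 15).
That gives 3 winning moves.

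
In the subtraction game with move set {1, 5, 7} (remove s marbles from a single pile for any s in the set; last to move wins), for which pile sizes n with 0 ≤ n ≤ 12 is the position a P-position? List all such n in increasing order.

Compute g(0), g(1), … for moves {1, 5, 7}:
k:     0  1  2  3  4  5  6  7  8  9 10 11 12
g(k):  0  1  0  1  0  1  0  1  0  1  0  1  0
The P-positions (g = 0) in 0..12 are 0, 2, 4, 6, 8, 10, 12.

0, 2, 4, 6, 8, 10, 12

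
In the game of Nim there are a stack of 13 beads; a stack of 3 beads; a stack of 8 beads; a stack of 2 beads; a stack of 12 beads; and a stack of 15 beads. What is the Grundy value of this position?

7

Bitwise XOR of the heap sizes:
  1101  (13)
  0011  (3)
  1000  (8)
  0010  (2)
  1100  (12)
  1111  (15)
  ----
  0111  (7)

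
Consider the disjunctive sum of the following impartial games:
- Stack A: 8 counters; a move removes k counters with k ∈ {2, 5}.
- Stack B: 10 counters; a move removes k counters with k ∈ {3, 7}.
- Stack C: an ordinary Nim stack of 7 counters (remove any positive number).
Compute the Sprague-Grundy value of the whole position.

For stack A, compute g(0), g(1), … with moves {2, 5}:
g(0) = mex{} = 0
g(1) = mex{} = 0
g(2) = mex{0} = 1
g(3) = mex{0} = 1
g(4) = mex{1} = 0
g(5) = mex{0,1} = 2
g(6) = mex{0} = 1
g(7) = mex{1,2} = 0
g(8) = mex{1} = 0
So g(8) = 0.
Grundy values for stack B (subtraction set {3, 7}):
k:     0  1  2  3  4  5  6  7  8  9 10
g(k):  0  0  0  1  1  1  0  2  2  1  0
So g(10) = 0.
Stack C is a plain Nim stack of size 7, so its Grundy value is 7.
By the Sprague-Grundy theorem, the Grundy value of a sum of independent games is the XOR of the component values.
Combined value = 0 XOR 0 XOR 7 = 7.

7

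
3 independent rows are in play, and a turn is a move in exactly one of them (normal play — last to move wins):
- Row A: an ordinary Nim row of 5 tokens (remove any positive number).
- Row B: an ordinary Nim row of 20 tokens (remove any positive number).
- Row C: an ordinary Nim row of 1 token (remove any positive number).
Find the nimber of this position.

Row A is a plain Nim row of size 5, so its Grundy value is 5.
Row B is a plain Nim row of size 20, so its Grundy value is 20.
Row C is a plain Nim row of size 1, so its Grundy value is 1.
By the Sprague-Grundy theorem, the Grundy value of a sum of independent games is the XOR of the component values.
Combined value = 5 XOR 20 XOR 1 = 16.

16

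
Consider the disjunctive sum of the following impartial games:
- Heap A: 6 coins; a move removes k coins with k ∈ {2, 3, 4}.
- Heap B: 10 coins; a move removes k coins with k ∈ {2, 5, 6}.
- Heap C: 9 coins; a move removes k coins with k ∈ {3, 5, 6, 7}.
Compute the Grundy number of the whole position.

2

Build the Grundy sequence for heap A with g(k) = mex{g(k−s) : s ∈ {2, 3, 4}, s ≤ k}:
k:     0  1  2  3  4  5  6
g(k):  0  0  1  1  2  2  0
So g(6) = 0.
Build the Grundy sequence for heap B with g(k) = mex{g(k−s) : s ∈ {2, 5, 6}, s ≤ k}:
k:     0  1  2  3  4  5  6  7  8  9 10
g(k):  0  0  1  1  0  2  1  3  0  2  1
So g(10) = 1.
Build the Grundy sequence for heap C with g(k) = mex{g(k−s) : s ∈ {3, 5, 6, 7}, s ≤ k}:
k:     0  1  2  3  4  5  6  7  8  9
g(k):  0  0  0  1  1  1  2  2  2  3
So g(9) = 3.
The value of a disjunctive sum is the nim-sum of the parts.
Combined value = 0 ⊕ 1 ⊕ 3 = 2.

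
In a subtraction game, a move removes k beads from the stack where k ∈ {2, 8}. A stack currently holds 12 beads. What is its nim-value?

Grundy values for subtraction set {2, 8}:
k:     0  1  2  3  4  5  6  7  8  9 10 11 12
g(k):  0  0  1  1  0  0  1  1  2  2  0  0  1
So g(12) = 1.

1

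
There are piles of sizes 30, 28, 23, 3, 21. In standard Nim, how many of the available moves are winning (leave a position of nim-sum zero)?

Compute the nim-sum pairwise:
30 ^ 28 = 2
2 ^ 23 = 21
21 ^ 3 = 22
22 ^ 21 = 3
The overall nim-sum is X = 3. A pile of size p has a winning move iff p XOR X < p (reduce it to p XOR X).
  30: 30 XOR 3 = 29 < 30 — winning move (to 29).
  28: 28 XOR 3 = 31 ≥ 28 — no move.
  23: 23 XOR 3 = 20 < 23 — winning move (to 20).
  3: 3 XOR 3 = 0 < 3 — winning move (to 0).
  21: 21 XOR 3 = 22 ≥ 21 — no move.
That gives 3 winning moves.

3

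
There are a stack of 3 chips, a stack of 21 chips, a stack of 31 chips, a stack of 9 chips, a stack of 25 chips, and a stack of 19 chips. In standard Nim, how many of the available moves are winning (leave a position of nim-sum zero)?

3

Bitwise XOR of the heap sizes:
  00011  (3)
  10101  (21)
  11111  (31)
  01001  (9)
  11001  (25)
  10011  (19)
  -----
  01010  (10)
The overall nim-sum is X = 10. A stack of size p has a winning move iff p XOR X < p (reduce it to p XOR X).
  3: 3 XOR 10 = 9 ≥ 3 — no move.
  21: 21 XOR 10 = 31 ≥ 21 — no move.
  31: 31 XOR 10 = 21 < 31 — winning move (to 21).
  9: 9 XOR 10 = 3 < 9 — winning move (to 3).
  25: 25 XOR 10 = 19 < 25 — winning move (to 19).
  19: 19 XOR 10 = 25 ≥ 19 — no move.
That gives 3 winning moves.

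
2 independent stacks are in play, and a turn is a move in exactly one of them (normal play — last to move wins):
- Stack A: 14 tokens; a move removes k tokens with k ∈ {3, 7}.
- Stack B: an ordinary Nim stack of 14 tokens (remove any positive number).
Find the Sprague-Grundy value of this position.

15

Grundy values for stack A (subtraction set {3, 7}):
k:     0  1  2  3  4  5  6  7  8  9 10 11 12 13 14
g(k):  0  0  0  1  1  1  0  2  2  1  0  0  0  1  1
So g(14) = 1.
Stack B is a plain Nim stack of size 14, so its Grundy value is 14.
The value of a disjunctive sum is the nim-sum of the parts.
Combined value = 1 ⊕ 14 = 15.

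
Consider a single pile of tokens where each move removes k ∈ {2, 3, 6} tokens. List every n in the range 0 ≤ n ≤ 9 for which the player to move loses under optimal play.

0, 1, 5, 9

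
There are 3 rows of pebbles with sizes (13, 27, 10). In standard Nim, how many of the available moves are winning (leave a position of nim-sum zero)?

1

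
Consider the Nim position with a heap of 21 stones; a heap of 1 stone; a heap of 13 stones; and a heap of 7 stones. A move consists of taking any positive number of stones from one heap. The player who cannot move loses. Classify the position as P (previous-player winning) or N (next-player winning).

N-position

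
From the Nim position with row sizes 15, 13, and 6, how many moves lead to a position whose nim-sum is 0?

Nim-sum: 15 XOR 13 XOR 6 = 4.
The overall nim-sum is X = 4. A row of size p has a winning move iff p XOR X < p (reduce it to p XOR X).
  15: 15 XOR 4 = 11 < 15 — winning move (to 11).
  13: 13 XOR 4 = 9 < 13 — winning move (to 9).
  6: 6 XOR 4 = 2 < 6 — winning move (to 2).
That gives 3 winning moves.

3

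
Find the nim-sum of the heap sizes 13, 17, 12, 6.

22

Bitwise XOR of the heap sizes:
  01101  (13)
  10001  (17)
  01100  (12)
  00110  (6)
  -----
  10110  (22)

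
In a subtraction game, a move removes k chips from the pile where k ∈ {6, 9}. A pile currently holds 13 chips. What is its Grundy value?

Compute g(0), g(1), … for moves {6, 9}:
g(0) = mex{} = 0
g(1) = mex{} = 0
g(2) = mex{} = 0
g(3) = mex{} = 0
g(4) = mex{} = 0
g(5) = mex{} = 0
g(6) = mex{0} = 1
g(7) = mex{0} = 1
g(8) = mex{0} = 1
g(9) = mex{0} = 1
g(10) = mex{0} = 1
g(11) = mex{0} = 1
g(12) = mex{0,1} = 2
g(13) = mex{0,1} = 2
So g(13) = 2.

2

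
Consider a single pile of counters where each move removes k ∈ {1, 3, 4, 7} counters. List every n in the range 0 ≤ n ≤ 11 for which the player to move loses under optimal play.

0, 2, 8, 10

Grundy values for subtraction set {1, 3, 4, 7}:
g(0) = mex{} = 0
g(1) = mex{0} = 1
g(2) = mex{1} = 0
g(3) = mex{0} = 1
g(4) = mex{0,1} = 2
g(5) = mex{0,1,2} = 3
g(6) = mex{0,1,3} = 2
g(7) = mex{0,1,2} = 3
g(8) = mex{1,2,3} = 0
g(9) = mex{0,2,3} = 1
g(10) = mex{1,2,3} = 0
g(11) = mex{0,2,3} = 1
The P-positions (g = 0) in 0..11 are 0, 2, 8, 10.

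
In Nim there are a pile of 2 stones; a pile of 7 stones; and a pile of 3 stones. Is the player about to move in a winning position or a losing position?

Nim-sum: 2 ⊕ 7 ⊕ 3 = 6.
The nim-sum is 6 ≠ 0, so this is an N-position: the player to move can win.

Winning position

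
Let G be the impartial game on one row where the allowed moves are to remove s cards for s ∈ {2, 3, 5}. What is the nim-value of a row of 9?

Compute g(0), g(1), … for moves {2, 3, 5}:
g(0) = mex{} = 0
g(1) = mex{} = 0
g(2) = mex{0} = 1
g(3) = mex{0} = 1
g(4) = mex{0,1} = 2
g(5) = mex{0,1} = 2
g(6) = mex{0,1,2} = 3
g(7) = mex{1,2} = 0
g(8) = mex{1,2,3} = 0
g(9) = mex{0,2,3} = 1
So g(9) = 1.

1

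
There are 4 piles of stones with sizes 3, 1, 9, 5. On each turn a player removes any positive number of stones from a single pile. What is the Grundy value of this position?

14

Write each in binary and XOR column by column:
  0011  (3)
  0001  (1)
  1001  (9)
  0101  (5)
  ----
  1110  (14)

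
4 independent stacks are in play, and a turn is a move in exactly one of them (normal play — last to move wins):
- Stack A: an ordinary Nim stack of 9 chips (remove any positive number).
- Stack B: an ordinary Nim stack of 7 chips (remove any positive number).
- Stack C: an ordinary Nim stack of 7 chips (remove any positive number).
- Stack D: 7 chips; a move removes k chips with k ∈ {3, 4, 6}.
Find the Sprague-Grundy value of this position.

11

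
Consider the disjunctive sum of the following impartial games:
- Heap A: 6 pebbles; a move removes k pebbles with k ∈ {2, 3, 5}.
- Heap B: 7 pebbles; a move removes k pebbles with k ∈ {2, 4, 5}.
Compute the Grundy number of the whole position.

3

Grundy values for heap A (subtraction set {2, 3, 5}):
g(0) = mex{} = 0
g(1) = mex{} = 0
g(2) = mex{0} = 1
g(3) = mex{0} = 1
g(4) = mex{0,1} = 2
g(5) = mex{0,1} = 2
g(6) = mex{0,1,2} = 3
So g(6) = 3.
Build the Grundy sequence for heap B with g(k) = mex{g(k−s) : s ∈ {2, 4, 5}, s ≤ k}:
g(0) = mex{} = 0
g(1) = mex{} = 0
g(2) = mex{0} = 1
g(3) = mex{0} = 1
g(4) = mex{0,1} = 2
g(5) = mex{0,1} = 2
g(6) = mex{0,1,2} = 3
g(7) = mex{1,2} = 0
So g(7) = 0.
By the Sprague-Grundy theorem, the Grundy value of a sum of independent games is the XOR of the component values.
Combined value = 3 ⊕ 0 = 3.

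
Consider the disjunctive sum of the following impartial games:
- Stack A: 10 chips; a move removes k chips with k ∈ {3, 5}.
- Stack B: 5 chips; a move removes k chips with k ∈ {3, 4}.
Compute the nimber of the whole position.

Build the Grundy sequence for stack A with g(k) = mex{g(k−s) : s ∈ {3, 5}, s ≤ k}:
g(0) = mex{} = 0
g(1) = mex{} = 0
g(2) = mex{} = 0
g(3) = mex{0} = 1
g(4) = mex{0} = 1
g(5) = mex{0} = 1
g(6) = mex{0,1} = 2
g(7) = mex{0,1} = 2
g(8) = mex{1} = 0
g(9) = mex{1,2} = 0
g(10) = mex{1,2} = 0
So g(10) = 0.
Build the Grundy sequence for stack B with g(k) = mex{g(k−s) : s ∈ {3, 4}, s ≤ k}:
k:     0  1  2  3  4  5
g(k):  0  0  0  1  1  1
So g(5) = 1.
By the Sprague-Grundy theorem, the Grundy value of a sum of independent games is the XOR of the component values.
Combined value = 0 ⊕ 1 = 1.

1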